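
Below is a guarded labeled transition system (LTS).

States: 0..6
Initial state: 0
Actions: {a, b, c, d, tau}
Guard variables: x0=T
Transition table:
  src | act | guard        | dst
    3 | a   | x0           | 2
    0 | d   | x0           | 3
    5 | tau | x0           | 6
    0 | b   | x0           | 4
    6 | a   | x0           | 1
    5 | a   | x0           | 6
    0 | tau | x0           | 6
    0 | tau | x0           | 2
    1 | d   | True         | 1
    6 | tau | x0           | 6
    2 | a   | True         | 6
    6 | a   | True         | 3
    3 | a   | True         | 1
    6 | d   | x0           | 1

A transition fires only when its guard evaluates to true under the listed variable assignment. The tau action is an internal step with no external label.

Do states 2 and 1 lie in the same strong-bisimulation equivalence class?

Refine partition for ~:
  π0 = {{0,1,2,3,4,5,6}}
  π1 = {{0},{1},{2,3},{4},{5},{6}}
  π2 = {{0},{1},{2},{3},{4},{5},{6}}
stable after 3 split(s): 7 block(s)
class of 2: {2}; class of 1: {1}

Answer: NOT BISIMILAR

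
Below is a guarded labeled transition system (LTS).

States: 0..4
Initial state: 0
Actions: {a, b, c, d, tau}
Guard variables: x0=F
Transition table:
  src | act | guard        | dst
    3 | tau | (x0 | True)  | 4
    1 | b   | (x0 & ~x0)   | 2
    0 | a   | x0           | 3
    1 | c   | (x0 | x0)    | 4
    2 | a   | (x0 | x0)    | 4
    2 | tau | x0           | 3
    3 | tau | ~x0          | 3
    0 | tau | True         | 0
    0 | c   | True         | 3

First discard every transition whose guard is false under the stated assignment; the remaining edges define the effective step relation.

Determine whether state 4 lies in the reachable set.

Answer: REACHABLE

Trace:
4 transition(s) survive guard evaluation.
Layer 0: {0}
Layer 1: {3}  now seen {0,3}
Layer 2: {4}  now seen {0,3,4}
Reach set: {0,3,4}
witness 4: c·tau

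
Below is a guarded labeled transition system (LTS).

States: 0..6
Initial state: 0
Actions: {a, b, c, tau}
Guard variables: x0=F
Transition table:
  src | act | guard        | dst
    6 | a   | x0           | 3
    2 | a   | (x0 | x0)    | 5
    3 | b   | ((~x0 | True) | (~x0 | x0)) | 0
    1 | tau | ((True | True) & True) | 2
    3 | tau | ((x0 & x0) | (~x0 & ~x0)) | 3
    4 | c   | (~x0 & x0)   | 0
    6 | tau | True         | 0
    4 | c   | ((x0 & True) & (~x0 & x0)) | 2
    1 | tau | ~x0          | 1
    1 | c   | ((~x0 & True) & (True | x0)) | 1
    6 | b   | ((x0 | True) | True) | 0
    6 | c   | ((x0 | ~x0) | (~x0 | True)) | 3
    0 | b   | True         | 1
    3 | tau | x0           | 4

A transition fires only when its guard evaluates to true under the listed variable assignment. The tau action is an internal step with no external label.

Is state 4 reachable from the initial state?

Answer: UNREACHABLE

Trace:
Guard filter leaves 9 enabled edge(s).
Layer 0: {0}
Layer 1: {1}  total {0,1}
Layer 2: {2}  total {0,1,2}
R = {0,1,2}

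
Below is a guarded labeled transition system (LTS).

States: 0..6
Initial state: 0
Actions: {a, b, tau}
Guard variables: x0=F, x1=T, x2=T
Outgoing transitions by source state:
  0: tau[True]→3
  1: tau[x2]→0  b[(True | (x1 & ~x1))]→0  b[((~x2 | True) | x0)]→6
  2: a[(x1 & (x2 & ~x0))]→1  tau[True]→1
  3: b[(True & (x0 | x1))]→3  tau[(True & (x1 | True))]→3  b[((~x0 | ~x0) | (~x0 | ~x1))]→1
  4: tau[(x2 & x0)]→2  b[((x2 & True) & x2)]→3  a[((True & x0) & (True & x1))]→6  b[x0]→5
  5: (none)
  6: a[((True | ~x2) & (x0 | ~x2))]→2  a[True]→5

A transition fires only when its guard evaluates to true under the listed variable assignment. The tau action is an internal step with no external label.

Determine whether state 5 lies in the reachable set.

Answer: REACHABLE

Trace:
11 transition(s) survive guard evaluation.
Layer 0: {0}
Layer 1: {3}  cumulative {0,3}
Layer 2: {1}  cumulative {0,1,3}
Layer 3: {6}  cumulative {0,1,3,6}
Layer 4: {5}  cumulative {0,1,3,5,6}
Reach set: {0,1,3,5,6}
witness 5: tau·b·b·a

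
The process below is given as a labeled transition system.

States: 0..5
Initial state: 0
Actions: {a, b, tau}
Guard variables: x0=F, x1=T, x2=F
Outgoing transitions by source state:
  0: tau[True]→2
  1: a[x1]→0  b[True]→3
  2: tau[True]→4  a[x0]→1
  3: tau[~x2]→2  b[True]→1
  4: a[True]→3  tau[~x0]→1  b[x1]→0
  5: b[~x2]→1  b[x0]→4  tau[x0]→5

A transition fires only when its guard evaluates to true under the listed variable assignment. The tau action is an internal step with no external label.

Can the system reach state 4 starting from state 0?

Answer: REACHABLE

Analysis:
After dropping false guards: 10 live edges.
depth 0: {0}
depth 1: {2}  now seen {0,2}
depth 2: {4}  now seen {0,2,4}
depth 3: {1,3}  now seen {0,1,2,3,4}
Reachable = {0,1,2,3,4}
witness 4: tau·tau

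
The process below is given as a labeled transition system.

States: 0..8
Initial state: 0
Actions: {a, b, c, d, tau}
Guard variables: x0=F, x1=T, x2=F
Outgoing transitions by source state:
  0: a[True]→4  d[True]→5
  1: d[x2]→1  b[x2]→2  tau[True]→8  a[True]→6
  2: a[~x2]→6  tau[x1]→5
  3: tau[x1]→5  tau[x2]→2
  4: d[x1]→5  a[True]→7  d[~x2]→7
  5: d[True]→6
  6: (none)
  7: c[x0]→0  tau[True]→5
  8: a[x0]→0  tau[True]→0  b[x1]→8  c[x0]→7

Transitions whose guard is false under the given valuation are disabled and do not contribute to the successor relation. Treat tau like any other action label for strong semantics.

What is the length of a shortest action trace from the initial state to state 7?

Answer: 2

Trace:
BFS to 7:
  Layer 0: {0}
  Layer 1: {4,5}
  Layer 2: {6,7}
first hit 7 at d=2 via a·a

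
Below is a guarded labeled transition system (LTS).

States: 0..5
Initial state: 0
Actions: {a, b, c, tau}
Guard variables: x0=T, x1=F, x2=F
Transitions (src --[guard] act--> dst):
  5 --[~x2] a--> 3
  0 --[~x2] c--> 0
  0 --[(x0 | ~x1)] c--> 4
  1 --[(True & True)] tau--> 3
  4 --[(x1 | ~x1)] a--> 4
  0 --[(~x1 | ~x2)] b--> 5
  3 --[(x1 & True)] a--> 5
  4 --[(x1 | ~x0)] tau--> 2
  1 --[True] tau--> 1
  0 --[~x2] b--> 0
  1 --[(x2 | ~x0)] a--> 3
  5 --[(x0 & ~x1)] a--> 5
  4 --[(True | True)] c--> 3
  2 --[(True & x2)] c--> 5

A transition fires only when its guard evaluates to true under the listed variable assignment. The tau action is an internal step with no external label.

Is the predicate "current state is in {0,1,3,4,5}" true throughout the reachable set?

Safe = {0,1,3,4,5}
R = {0,3,4,5}
  0: ✓
  3: ✓
  4: ✓
  5: ✓

Answer: INVARIANT HOLDS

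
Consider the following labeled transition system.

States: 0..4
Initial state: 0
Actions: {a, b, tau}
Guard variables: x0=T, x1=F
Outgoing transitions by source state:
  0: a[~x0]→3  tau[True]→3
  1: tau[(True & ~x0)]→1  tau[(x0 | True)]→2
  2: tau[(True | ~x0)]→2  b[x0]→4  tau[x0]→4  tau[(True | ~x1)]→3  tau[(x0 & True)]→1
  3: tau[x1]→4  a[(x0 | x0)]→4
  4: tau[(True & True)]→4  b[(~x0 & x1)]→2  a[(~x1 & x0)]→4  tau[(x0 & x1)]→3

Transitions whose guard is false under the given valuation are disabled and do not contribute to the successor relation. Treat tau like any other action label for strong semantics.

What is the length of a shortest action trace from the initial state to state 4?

Breadth-first toward 4:
  Layer 0: {0}
  Layer 1: {3}
  Layer 2: {4}
depth(4)=2, e.g. tau·a

Answer: 2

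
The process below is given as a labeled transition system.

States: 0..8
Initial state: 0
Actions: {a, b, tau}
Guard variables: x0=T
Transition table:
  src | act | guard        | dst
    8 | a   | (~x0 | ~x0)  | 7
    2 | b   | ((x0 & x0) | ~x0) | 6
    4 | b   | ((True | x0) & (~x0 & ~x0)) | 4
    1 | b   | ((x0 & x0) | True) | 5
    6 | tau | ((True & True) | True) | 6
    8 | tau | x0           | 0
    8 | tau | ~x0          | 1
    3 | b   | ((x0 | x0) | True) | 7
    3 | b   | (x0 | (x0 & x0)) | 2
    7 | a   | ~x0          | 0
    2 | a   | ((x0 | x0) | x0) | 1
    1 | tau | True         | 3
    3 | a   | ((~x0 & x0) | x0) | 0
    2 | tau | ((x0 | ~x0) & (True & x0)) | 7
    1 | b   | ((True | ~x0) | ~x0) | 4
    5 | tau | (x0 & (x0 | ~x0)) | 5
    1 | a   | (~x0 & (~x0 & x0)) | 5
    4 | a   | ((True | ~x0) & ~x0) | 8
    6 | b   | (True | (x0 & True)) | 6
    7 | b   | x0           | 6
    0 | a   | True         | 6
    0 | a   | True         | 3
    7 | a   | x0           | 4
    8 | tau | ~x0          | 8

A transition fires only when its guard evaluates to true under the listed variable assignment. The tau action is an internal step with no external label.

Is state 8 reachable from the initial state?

Answer: UNREACHABLE

Analysis:
17 transition(s) survive guard evaluation.
Layer 0: {0}
Layer 1: {3,6}  total {0,3,6}
Layer 2: {2,7}  total {0,2,3,6,7}
Layer 3: {1,4}  total {0,1,2,3,4,6,7}
Layer 4: {5}  total {0,1,2,3,4,5,6,7}
Reach set: {0,1,2,3,4,5,6,7}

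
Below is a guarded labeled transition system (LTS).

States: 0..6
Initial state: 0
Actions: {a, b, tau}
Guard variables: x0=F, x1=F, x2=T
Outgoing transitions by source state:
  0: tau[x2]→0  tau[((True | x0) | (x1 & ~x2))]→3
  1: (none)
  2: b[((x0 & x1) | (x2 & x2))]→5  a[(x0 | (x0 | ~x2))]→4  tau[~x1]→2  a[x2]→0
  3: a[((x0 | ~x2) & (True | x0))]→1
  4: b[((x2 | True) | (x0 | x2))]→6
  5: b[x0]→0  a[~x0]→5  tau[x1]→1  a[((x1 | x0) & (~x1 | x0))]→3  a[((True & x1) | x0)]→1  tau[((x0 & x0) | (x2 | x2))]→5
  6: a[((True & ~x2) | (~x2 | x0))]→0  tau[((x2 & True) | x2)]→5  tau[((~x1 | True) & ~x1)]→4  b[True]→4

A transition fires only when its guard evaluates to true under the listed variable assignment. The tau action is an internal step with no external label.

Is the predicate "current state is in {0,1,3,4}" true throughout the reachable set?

Answer: INVARIANT HOLDS

Working:
Allowed set {0,1,3,4}
R = {0,3}
  0: safe
  3: safe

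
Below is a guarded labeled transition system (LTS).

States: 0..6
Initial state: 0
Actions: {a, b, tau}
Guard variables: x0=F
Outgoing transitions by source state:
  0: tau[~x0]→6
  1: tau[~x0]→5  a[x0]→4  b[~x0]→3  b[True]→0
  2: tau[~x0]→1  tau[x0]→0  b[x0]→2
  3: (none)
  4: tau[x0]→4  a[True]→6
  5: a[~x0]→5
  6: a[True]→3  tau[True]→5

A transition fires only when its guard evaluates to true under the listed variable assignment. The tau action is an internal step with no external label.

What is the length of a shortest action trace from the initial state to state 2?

Answer: UNREACHABLE

Trace:
BFS to 2:
  Layer 0: {0}
  Layer 1: {6}
  Layer 2: {3,5}
2 never appears.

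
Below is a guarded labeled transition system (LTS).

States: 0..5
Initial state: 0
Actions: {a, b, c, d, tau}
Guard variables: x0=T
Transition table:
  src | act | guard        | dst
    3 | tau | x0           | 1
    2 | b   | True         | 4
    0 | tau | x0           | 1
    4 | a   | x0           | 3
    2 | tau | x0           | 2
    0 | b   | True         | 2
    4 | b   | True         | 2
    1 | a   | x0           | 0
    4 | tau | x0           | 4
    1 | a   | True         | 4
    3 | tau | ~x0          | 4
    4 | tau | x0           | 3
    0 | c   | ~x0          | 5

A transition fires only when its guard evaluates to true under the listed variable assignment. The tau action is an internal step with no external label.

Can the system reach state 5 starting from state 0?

Guard filter leaves 11 enabled edge(s).
L0 = {0}
L1 = {1,2}  total {0,1,2}
L2 = {4}  total {0,1,2,4}
L3 = {3}  total {0,1,2,3,4}
Reachable = {0,1,2,3,4}

Answer: UNREACHABLE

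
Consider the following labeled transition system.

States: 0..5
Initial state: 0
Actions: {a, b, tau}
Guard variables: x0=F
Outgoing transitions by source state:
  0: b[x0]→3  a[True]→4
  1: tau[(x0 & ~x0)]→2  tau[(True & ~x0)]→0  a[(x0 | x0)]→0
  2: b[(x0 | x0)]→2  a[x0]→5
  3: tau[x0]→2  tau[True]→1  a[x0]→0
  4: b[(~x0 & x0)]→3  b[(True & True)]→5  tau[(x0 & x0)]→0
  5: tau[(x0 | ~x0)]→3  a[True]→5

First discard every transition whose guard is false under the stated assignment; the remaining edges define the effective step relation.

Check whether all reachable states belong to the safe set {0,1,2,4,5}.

Safe = {0,1,2,4,5}
Reachable = {0,1,3,4,5}
  0: ok
  1: ok
  3: ✗ unsafe
  4: ok
  5: ok
counterexample path to 3: a·b·tau

Answer: INVARIANT VIOLATED at state 3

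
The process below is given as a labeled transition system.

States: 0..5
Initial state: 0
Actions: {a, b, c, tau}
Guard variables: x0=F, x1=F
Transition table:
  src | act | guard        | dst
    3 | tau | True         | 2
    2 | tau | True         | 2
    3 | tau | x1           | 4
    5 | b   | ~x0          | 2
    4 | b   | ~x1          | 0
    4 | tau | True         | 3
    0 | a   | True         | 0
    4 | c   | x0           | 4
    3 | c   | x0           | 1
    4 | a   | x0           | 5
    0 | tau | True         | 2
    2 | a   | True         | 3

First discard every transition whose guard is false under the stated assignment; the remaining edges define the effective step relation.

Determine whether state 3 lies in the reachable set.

8 transition(s) survive guard evaluation.
Layer 0: {0}
Layer 1: {2}  now seen {0,2}
Layer 2: {3}  now seen {0,2,3}
Reach set: {0,2,3}
Path to 3: tau·a

Answer: REACHABLE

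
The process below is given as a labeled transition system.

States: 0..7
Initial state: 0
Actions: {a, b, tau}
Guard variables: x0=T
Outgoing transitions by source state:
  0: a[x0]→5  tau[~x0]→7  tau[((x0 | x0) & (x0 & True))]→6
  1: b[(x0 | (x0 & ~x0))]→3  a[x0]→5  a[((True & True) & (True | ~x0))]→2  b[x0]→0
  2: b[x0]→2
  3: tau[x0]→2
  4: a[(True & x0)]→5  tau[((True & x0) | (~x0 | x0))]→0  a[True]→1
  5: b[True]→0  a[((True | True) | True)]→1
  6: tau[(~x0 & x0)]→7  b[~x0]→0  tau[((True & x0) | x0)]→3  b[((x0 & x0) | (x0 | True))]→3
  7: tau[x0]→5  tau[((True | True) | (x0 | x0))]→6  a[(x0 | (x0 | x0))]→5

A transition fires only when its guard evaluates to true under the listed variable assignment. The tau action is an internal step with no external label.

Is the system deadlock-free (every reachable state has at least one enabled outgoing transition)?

Reachable = {0,1,2,3,5,6}
  0: a→5  tau→6  [2 exit(s)]
  1: a→2  a→5  b→0  b→3  [4 exit(s)]
  2: b→2  [1 exit(s)]
  3: tau→2  [1 exit(s)]
  5: a→1  b→0  [2 exit(s)]
  6: b→3  tau→3  [2 exit(s)]

Answer: DEADLOCK-FREE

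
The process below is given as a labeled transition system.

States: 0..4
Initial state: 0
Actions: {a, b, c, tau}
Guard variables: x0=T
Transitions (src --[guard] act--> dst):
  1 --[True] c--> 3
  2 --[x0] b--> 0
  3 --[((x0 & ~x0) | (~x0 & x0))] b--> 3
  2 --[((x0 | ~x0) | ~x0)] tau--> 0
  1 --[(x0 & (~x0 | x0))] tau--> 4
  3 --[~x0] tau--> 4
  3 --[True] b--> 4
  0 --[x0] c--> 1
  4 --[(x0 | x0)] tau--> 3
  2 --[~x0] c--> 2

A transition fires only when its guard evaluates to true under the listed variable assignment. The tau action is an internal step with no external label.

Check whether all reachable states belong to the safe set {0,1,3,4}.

Answer: INVARIANT HOLDS

Analysis:
Allowed set {0,1,3,4}
R = {0,1,3,4}
  0: ✓
  1: ✓
  3: ✓
  4: ✓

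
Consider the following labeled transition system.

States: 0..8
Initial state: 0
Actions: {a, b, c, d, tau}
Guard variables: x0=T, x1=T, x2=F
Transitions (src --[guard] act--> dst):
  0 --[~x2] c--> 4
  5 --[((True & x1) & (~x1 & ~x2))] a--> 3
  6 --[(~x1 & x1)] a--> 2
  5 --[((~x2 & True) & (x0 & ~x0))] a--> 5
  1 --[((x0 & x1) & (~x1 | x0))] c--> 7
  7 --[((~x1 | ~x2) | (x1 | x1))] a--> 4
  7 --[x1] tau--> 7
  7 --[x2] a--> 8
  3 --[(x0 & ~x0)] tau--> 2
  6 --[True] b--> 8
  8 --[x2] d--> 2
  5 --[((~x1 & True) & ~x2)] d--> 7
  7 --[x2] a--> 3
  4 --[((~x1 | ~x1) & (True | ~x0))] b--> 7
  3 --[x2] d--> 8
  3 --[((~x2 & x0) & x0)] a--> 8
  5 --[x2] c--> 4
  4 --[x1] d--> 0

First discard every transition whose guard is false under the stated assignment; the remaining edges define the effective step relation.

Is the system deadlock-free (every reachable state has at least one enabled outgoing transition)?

Reach set: {0,4}
  0: c→4  [1 exit(s)]
  4: d→0  [1 exit(s)]

Answer: DEADLOCK-FREE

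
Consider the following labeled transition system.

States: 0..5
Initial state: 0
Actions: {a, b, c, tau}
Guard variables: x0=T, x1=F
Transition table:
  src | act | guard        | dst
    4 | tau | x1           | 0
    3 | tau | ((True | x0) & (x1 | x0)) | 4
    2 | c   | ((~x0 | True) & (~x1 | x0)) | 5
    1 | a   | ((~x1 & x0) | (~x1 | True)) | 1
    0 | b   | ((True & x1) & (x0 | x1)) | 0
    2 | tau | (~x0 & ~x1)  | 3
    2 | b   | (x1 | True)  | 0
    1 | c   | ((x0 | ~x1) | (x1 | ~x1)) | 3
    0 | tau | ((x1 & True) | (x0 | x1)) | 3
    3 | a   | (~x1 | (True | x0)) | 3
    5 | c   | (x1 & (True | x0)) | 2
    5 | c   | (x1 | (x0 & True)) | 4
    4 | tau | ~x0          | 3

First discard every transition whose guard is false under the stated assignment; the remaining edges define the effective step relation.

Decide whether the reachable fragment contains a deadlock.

Answer: DEADLOCK at state 4

Working:
R = {0,3,4}
  0: tau→3  [1 out]
  3: a→3  tau→4  [2 out]
  4: ∅  [STUCK]
Path to 4: tau·tau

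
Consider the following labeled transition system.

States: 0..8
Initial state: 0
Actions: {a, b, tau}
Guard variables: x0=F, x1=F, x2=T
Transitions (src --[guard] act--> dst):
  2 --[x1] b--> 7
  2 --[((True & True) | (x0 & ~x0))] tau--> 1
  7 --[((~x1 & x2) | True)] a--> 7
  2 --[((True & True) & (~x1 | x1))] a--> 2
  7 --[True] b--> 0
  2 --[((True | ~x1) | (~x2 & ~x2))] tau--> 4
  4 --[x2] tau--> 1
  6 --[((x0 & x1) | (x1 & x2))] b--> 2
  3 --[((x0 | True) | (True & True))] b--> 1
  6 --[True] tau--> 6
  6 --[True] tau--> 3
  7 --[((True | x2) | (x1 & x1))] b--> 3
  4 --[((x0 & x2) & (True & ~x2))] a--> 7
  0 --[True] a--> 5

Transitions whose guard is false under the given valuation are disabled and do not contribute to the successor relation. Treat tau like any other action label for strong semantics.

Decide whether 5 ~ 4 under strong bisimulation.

Bisimulation quotient by refinement:
  π0 = {{0,1,2,3,4,5,6,7,8}}
  π1 = {{0},{1,5,8},{2},{3},{4,6},{7}}
  π2 = {{0},{1,5,8},{2},{3},{4},{6},{7}}
7 equivalence class(es) (converged in 3)
class of 5: {1,5,8}; class of 4: {4}

Answer: NOT BISIMILAR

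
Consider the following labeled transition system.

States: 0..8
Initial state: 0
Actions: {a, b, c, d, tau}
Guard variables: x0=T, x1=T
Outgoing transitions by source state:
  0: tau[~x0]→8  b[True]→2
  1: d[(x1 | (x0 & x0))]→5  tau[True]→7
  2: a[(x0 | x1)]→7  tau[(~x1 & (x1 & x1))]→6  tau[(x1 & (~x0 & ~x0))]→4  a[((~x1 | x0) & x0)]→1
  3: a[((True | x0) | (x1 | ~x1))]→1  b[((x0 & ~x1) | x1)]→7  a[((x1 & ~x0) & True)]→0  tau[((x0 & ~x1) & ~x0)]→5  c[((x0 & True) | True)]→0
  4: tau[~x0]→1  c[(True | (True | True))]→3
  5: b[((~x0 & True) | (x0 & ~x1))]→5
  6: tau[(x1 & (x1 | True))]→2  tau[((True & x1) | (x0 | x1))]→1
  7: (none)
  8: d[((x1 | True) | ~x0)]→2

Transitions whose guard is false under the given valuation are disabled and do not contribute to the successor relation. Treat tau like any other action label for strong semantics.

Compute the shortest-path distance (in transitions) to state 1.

Answer: 2

Trace:
Layered search for 1:
  Layer 0: {0}
  Layer 1: {2}
  Layer 2: {1,7}
first hit 1 at d=2 via b·a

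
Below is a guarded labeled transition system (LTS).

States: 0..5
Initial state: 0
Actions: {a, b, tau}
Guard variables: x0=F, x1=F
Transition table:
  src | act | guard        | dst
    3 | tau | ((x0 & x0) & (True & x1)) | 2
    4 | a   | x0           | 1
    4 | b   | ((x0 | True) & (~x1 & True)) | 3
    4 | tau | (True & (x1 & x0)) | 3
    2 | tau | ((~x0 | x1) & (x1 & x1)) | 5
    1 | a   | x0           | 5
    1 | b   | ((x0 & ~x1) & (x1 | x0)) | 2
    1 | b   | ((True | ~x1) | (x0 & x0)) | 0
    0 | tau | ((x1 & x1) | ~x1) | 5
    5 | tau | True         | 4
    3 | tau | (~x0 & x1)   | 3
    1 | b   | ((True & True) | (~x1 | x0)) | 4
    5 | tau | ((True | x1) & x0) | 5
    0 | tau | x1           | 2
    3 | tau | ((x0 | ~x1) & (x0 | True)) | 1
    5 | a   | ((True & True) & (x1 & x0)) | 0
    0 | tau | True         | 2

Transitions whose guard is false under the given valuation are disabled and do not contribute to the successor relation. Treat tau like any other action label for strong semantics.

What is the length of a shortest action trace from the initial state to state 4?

BFS to 4:
  depth 0: {0}
  depth 1: {2,5}
  depth 2: {4}
depth(4)=2, e.g. tau·tau

Answer: 2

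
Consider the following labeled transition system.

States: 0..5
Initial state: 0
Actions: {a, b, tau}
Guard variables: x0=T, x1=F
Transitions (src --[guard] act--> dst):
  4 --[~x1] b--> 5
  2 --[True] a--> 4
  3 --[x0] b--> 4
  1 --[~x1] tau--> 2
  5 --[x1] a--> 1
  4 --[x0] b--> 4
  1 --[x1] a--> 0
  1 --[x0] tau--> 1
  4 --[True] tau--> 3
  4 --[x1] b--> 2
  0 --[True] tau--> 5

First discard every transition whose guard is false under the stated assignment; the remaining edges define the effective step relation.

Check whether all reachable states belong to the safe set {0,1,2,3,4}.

Allowed set {0,1,2,3,4}
Reach set: {0,5}
  0: safe
  5: outside
witness against invariant: tau → 5

Answer: INVARIANT VIOLATED at state 5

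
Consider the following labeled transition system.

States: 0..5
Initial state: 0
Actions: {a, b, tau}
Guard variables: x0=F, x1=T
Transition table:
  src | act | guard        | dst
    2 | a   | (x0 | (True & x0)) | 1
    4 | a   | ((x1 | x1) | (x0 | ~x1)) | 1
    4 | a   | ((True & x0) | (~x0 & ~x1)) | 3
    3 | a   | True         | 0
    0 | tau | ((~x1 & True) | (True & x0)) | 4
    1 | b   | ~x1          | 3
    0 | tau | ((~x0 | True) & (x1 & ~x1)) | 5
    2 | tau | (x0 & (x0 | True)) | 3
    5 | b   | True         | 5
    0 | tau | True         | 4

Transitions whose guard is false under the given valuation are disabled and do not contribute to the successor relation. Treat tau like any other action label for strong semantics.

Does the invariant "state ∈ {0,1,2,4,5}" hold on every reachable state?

Answer: INVARIANT HOLDS

Trace:
Safe = {0,1,2,4,5}
Reachable = {0,1,4}
  0: ✓
  1: ✓
  4: ✓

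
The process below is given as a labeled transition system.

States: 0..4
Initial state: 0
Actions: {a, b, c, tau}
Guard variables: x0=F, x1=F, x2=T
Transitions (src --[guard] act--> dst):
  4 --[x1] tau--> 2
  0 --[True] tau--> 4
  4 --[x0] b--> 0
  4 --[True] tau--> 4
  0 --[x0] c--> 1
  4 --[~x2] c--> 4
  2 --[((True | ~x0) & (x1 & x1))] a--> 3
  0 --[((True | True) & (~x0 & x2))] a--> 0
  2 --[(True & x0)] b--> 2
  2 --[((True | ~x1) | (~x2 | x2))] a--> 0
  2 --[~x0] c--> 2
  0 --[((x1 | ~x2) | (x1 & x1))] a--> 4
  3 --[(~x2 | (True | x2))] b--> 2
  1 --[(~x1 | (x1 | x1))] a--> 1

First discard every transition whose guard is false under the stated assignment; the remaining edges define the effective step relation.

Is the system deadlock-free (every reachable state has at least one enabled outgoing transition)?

Reachable = {0,4}
  0: a→0  tau→4  [2 out]
  4: tau→4  [1 out]

Answer: DEADLOCK-FREE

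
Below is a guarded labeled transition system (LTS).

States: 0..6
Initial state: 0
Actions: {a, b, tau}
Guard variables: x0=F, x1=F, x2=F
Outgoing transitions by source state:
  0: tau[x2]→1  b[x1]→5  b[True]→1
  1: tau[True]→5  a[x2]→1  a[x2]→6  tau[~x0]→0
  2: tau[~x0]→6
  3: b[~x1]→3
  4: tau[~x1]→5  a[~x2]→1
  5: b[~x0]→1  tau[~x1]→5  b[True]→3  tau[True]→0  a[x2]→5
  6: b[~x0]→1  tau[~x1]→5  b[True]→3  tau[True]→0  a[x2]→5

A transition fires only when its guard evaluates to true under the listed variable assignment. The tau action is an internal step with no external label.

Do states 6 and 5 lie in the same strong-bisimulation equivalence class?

Bisimulation quotient by refinement:
  round 0: {{0,1,2,3,4,5,6}}
  round 1: {{0,3},{1,2},{4},{5,6}}
  round 2: {{0},{1},{2},{3},{4},{5,6}}
Fixed point at round 3; 6 class(es).
class of 6: {5,6}; class of 5: {5,6}

Answer: BISIMILAR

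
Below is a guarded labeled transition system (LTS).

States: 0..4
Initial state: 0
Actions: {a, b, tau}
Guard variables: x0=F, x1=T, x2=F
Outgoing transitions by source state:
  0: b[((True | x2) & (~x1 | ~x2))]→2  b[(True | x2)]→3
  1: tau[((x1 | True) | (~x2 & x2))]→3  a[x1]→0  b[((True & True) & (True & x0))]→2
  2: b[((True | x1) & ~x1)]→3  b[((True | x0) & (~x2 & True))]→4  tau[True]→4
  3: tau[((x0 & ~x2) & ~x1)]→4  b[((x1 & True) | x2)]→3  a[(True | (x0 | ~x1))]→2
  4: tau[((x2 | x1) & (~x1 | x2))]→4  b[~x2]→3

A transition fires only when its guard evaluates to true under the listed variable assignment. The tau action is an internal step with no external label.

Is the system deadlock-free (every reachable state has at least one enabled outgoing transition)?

Reachable = {0,2,3,4}
  0: b→2  b→3  [deg 2]
  2: b→4  tau→4  [deg 2]
  3: a→2  b→3  [deg 2]
  4: b→3  [deg 1]

Answer: DEADLOCK-FREE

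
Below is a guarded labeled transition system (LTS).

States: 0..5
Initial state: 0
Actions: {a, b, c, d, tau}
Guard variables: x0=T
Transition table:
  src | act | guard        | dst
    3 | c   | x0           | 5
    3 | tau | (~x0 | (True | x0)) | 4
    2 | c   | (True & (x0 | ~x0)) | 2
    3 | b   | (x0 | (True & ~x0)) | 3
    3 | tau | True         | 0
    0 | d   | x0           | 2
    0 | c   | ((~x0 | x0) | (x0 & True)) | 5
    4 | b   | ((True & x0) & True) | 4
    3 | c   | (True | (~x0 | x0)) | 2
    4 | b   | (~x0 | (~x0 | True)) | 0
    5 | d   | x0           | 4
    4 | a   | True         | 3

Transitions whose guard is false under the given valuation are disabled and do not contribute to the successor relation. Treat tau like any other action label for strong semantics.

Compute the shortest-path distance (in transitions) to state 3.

Answer: 3

Working:
Breadth-first toward 3:
  L0 = {0}
  L1 = {2,5}
  L2 = {4}
  L3 = {3}
first hit 3 at d=3 via c·d·a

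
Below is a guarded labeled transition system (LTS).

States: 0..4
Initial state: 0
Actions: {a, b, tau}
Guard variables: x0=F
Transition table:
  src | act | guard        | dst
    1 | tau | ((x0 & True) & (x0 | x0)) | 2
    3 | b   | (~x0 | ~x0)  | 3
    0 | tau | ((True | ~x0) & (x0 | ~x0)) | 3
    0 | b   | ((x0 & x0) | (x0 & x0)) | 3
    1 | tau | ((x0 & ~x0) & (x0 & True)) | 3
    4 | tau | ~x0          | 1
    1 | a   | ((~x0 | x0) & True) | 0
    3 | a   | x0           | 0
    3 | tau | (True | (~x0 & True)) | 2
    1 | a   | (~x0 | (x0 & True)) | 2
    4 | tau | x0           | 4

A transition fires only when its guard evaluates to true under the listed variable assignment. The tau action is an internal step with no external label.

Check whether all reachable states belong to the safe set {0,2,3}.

Answer: INVARIANT HOLDS

Analysis:
Inv-set: {0,2,3}
R = {0,2,3}
  0: safe
  2: safe
  3: safe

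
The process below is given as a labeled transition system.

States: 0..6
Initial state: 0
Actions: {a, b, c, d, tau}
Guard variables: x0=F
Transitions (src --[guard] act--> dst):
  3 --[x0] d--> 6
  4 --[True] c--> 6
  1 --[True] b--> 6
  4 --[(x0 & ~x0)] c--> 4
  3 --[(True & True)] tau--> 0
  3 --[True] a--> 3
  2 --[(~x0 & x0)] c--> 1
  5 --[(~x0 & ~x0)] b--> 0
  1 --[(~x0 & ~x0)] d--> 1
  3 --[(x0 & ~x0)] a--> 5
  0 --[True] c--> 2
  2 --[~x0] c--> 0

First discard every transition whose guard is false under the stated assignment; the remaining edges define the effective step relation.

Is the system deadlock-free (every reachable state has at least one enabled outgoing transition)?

Answer: DEADLOCK-FREE

Trace:
R = {0,2}
  0: c→2  [1 exit(s)]
  2: c→0  [1 exit(s)]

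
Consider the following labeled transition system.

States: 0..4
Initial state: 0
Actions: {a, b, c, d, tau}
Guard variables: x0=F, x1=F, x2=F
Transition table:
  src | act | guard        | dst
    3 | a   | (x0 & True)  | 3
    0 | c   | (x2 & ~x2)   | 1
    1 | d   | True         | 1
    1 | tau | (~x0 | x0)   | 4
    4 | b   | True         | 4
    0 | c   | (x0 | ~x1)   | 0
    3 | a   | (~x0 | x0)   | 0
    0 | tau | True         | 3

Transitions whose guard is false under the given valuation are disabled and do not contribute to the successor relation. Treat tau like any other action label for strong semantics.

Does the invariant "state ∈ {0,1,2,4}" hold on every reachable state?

Inv-set: {0,1,2,4}
Reach set: {0,3}
  0: ok
  3: outside
reach 3 via tau — violates

Answer: INVARIANT VIOLATED at state 3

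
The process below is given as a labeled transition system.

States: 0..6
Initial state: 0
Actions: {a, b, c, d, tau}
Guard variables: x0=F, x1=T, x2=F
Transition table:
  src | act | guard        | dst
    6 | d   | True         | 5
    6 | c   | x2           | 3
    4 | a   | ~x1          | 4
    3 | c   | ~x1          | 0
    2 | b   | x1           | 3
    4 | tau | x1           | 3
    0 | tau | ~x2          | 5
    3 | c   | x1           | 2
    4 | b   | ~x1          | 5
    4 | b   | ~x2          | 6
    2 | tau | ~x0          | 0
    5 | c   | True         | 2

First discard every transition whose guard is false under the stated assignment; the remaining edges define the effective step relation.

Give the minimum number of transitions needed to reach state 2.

Layered search for 2:
  depth 0: {0}
  depth 1: {5}
  depth 2: {2}
depth(2)=2, e.g. tau·c

Answer: 2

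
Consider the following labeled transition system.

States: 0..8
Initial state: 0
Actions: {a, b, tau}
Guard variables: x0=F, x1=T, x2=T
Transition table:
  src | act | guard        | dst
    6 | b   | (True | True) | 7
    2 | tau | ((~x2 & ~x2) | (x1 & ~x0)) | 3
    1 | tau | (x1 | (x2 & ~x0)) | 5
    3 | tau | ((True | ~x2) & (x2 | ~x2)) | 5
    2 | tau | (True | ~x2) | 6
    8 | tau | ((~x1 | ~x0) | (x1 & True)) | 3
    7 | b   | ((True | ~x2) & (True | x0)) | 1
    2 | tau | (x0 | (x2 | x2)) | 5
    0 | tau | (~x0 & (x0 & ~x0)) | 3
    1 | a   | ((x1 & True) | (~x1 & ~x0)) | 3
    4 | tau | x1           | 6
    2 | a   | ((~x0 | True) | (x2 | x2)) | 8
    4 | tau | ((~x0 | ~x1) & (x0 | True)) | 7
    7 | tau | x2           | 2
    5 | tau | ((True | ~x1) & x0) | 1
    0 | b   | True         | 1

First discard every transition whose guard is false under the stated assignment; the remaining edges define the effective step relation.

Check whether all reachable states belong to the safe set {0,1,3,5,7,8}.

Allowed set {0,1,3,5,7,8}
Reach set: {0,1,3,5}
  0: safe
  1: safe
  3: safe
  5: safe

Answer: INVARIANT HOLDS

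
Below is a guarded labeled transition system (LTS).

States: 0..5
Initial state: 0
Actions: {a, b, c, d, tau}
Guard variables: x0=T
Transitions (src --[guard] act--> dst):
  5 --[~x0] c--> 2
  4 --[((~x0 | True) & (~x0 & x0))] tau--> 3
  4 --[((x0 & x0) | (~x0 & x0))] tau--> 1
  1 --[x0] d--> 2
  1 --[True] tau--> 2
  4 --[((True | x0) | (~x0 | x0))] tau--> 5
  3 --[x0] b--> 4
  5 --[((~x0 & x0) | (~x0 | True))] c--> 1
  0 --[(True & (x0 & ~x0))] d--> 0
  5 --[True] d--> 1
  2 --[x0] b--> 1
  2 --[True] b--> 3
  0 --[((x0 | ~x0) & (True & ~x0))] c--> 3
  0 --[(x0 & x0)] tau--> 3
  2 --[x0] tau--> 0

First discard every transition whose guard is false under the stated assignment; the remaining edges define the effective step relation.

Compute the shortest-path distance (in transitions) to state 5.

Answer: 3

Analysis:
Breadth-first toward 5:
  depth 0: {0}
  depth 1: {3}
  depth 2: {4}
  depth 3: {1,5}
5 enters at depth 3; path tau·b·tau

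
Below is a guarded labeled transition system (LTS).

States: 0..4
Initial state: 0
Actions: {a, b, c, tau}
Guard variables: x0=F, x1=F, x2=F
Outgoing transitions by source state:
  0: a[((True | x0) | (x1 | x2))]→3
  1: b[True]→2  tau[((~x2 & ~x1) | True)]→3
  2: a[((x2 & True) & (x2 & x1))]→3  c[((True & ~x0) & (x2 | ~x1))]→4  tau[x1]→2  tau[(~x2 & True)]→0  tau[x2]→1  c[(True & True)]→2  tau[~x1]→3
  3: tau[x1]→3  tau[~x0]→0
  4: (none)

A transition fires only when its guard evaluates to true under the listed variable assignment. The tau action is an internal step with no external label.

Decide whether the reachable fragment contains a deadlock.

Reach set: {0,3}
  0: a→3  [deg 1]
  3: tau→0  [deg 1]

Answer: DEADLOCK-FREE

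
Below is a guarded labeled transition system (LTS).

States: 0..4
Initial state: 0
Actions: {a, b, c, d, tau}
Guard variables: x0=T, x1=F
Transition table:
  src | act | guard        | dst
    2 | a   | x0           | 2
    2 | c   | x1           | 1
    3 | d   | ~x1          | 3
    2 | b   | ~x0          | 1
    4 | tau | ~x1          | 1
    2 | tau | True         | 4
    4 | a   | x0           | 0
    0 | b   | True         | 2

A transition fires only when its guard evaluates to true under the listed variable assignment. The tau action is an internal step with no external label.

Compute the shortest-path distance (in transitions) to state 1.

Answer: 3

Working:
BFS to 1:
  Layer 0: {0}
  Layer 1: {2}
  Layer 2: {4}
  Layer 3: {1}
1 enters at depth 3; path b·tau·tau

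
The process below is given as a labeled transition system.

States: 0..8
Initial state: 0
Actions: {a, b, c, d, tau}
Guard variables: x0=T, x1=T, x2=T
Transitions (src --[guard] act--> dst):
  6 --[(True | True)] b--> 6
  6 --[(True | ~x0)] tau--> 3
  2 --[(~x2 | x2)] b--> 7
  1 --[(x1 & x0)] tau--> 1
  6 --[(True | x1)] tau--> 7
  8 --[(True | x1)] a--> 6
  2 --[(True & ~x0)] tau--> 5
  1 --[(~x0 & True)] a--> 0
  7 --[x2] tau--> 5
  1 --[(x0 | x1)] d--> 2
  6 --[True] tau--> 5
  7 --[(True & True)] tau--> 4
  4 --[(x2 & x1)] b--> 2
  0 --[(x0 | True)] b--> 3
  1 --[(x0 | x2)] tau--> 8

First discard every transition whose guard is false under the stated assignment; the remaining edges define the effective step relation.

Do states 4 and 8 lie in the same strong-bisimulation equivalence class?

Answer: NOT BISIMILAR

Working:
Bisimulation quotient by refinement:
  round 0: {{0,1,2,3,4,5,6,7,8}}
  round 1: {{0,2,4},{1},{3,5},{6},{7},{8}}
  round 2: {{0},{1},{2},{3,5},{4},{6},{7},{8}}
Fixed point at round 3; 8 class(es).
[4]={4}  [8]={8}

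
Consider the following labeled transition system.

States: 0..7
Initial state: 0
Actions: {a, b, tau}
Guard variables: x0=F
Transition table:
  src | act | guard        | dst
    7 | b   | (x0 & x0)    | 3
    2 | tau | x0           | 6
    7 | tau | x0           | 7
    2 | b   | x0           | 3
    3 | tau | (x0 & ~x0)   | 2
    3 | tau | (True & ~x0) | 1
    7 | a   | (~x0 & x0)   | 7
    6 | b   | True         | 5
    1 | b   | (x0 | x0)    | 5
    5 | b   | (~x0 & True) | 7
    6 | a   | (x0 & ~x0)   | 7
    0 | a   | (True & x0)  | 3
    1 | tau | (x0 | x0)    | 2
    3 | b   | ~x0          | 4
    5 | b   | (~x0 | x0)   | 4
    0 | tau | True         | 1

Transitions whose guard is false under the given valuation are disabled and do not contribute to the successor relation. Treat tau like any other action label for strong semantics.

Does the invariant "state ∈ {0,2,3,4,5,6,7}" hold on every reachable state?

Answer: INVARIANT VIOLATED at state 1

Working:
Allowed set {0,2,3,4,5,6,7}
Reach set: {0,1}
  0: ok
  1: VIOLATES
counterexample path to 1: tau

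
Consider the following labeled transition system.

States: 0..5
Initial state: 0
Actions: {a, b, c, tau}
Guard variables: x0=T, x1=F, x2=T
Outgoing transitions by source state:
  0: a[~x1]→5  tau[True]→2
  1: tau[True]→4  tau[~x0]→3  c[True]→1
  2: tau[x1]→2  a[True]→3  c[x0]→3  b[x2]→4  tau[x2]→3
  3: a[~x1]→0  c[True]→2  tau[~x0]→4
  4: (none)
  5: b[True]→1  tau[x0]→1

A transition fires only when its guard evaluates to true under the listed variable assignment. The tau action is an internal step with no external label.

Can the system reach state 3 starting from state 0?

Guard filter leaves 12 enabled edge(s).
Layer 0: {0}
Layer 1: {2,5}  now seen {0,2,5}
Layer 2: {1,3,4}  now seen {0,1,2,3,4,5}
Reach set: {0,1,2,3,4,5}
trace reaching 3: tau·a

Answer: REACHABLE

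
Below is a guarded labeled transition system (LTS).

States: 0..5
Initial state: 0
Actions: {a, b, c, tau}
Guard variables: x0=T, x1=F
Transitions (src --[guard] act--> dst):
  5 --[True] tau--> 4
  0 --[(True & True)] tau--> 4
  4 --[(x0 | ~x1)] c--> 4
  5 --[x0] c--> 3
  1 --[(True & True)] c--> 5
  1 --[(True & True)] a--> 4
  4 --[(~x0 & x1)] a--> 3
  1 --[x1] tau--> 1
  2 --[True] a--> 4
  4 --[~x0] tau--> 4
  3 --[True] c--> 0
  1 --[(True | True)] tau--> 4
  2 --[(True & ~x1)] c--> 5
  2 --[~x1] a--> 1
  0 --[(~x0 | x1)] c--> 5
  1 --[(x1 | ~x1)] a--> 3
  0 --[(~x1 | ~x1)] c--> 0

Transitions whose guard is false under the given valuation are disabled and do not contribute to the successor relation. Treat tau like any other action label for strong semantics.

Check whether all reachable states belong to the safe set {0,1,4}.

Answer: INVARIANT HOLDS

Analysis:
Inv-set: {0,1,4}
R = {0,4}
  0: ok
  4: ok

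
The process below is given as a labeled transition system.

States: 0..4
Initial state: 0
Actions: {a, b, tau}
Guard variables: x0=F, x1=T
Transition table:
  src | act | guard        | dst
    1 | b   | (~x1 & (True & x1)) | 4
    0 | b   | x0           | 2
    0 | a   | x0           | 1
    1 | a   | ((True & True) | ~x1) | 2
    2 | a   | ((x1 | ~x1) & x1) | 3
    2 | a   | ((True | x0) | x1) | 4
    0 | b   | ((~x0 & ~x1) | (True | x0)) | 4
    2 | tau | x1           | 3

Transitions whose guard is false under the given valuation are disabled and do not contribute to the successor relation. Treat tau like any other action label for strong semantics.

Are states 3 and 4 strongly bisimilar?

Answer: BISIMILAR

Working:
Refine partition for ~:
  round 0: {{0,1,2,3,4}}
  round 1: {{0},{1},{2},{3,4}}
4 equivalence class(es) (converged in 2)
[3]={3,4}  [4]={3,4}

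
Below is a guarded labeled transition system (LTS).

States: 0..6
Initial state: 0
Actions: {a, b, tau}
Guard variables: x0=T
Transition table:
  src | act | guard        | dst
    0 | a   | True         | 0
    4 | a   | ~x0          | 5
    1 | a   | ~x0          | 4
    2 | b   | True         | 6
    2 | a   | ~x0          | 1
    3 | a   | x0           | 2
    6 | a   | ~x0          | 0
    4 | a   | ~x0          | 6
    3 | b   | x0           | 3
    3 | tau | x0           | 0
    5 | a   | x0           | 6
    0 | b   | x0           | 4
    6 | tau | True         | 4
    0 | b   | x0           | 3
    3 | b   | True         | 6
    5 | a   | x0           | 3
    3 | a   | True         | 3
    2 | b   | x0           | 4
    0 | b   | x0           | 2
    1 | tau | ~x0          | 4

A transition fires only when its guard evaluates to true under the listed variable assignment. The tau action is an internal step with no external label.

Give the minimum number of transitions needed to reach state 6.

BFS to 6:
  depth 0: {0}
  depth 1: {2,3,4}
  depth 2: {6}
first hit 6 at d=2 via b·b

Answer: 2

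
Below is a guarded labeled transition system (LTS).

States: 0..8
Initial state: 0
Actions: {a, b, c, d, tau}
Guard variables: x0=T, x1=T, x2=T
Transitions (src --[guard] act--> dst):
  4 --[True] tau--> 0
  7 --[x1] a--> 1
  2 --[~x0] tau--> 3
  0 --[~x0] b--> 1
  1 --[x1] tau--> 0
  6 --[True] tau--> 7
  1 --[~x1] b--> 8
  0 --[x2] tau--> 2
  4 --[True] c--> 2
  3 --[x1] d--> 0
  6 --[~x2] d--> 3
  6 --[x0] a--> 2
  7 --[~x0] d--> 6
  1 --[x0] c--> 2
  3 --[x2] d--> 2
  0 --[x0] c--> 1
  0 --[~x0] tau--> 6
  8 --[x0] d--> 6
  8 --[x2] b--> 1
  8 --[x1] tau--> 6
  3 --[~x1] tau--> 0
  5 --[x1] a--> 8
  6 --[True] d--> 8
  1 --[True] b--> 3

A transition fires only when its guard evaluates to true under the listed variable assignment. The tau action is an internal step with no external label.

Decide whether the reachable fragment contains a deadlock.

Reachable = {0,1,2,3}
  0: c→1  tau→2  [deg 2]
  1: b→3  c→2  tau→0  [deg 3]
  2: ∅  [STUCK]
  3: d→0  d→2  [deg 2]
trace reaching 2: tau

Answer: DEADLOCK at state 2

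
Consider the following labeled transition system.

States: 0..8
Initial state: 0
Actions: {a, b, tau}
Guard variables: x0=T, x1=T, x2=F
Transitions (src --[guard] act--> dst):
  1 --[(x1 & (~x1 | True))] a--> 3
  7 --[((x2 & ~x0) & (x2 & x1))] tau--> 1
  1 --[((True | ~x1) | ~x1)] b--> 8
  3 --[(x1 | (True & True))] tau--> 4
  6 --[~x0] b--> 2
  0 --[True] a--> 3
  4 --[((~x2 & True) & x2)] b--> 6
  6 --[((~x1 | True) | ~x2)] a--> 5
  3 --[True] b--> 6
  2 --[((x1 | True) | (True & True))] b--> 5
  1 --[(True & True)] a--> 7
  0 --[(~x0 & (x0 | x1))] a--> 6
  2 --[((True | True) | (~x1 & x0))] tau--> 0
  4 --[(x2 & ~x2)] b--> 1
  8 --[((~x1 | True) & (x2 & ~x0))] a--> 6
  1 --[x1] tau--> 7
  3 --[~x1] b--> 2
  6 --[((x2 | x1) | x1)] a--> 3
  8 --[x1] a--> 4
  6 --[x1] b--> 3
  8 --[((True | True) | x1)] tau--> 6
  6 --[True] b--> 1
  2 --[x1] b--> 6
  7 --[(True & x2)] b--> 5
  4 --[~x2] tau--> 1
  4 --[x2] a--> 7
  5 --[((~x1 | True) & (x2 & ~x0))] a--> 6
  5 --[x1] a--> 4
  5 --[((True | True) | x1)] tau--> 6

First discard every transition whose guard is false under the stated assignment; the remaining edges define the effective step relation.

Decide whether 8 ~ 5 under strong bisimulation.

Compute ~ classes (split until stable):
  P[0] = {{0,1,2,3,4,5,6,7,8}}
  P[1] = {{0},{1},{2,3},{4},{5,8},{6},{7}}
  P[2] = {{0},{1},{2},{3},{4},{5,8},{6},{7}}
Fixed point at round 3; 8 class(es).
class of 8: {5,8}; class of 5: {5,8}

Answer: BISIMILAR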